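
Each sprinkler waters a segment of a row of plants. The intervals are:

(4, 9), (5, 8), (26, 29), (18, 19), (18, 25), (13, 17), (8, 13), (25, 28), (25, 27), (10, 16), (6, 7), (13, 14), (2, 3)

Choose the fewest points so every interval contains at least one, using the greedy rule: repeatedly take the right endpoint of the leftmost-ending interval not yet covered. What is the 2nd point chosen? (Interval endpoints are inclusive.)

Process intervals by earliest right end; each time one isn't hit yet, stab at its right endpoint.
By right end: [2,3]  [6,7]  [5,8]  [4,9]  [8,13]  [13,14]  [10,16]  [13,17]  [18,19]  [18,25]  [25,27]  [25,28]  [26,29]
[2,3] uncovered → point at 3; [6,7] uncovered → point at 7; [8,13] uncovered → point at 13; [18,19] uncovered → point at 19; [25,27] uncovered → point at 27.
Points: 3, 7, 13, 19, 27 (5 total).

7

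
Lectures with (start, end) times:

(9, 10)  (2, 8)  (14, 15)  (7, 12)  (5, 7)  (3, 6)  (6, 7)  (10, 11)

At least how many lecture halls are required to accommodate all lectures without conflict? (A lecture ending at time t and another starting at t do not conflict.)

Count concurrent intervals with a sweep; the peak is the room count.
Events (time:±→running): 2:+→1 3:+→2 5:+→3 … peak 3.

3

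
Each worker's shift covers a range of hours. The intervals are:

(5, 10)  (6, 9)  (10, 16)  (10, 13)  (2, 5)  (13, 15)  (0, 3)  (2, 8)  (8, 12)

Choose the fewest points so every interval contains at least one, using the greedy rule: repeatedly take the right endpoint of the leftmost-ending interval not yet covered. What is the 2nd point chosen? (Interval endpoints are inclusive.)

Sort by right endpoint; whenever an interval is uncovered, place a point at its right end.
Sorted: [0,3] [2,5] [2,8] [6,9] [5,10] [8,12] [10,13] [13,15] [10,16]
{[0,3],[2,5],[2,8]} hit by 3; {[6,9],[5,10],[8,12]} hit by 9; {[10,13],[13,15],[10,16]} hit by 13.
Points: 3, 9, 13 (3 total).

9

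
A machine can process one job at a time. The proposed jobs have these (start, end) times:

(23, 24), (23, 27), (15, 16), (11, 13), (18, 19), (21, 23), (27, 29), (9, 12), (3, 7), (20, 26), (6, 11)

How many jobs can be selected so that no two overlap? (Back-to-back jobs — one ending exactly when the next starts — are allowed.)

7

Greedy by earliest finish: after sorting by end time, pick each interval compatible with the last pick.
Sorted by end: (3,7)  (6,11)  (9,12)  (11,13)  (15,16)  (18,19)  (21,23)  (23,24)  (20,26)  (23,27)  (27,29)
take (3,7); skip (6,11); take (9,12); take (15,16); take (18,19); take (21,23); take (23,24); take (27,29).
Selected 7 jobs.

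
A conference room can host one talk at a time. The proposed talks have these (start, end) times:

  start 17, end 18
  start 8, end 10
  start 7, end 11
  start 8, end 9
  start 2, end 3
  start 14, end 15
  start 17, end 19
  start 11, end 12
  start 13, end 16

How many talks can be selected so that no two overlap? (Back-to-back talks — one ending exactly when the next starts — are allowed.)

By end time: (2,3), (8,9), (8,10), (7,11), (11,12), (14,15), (13,16), (17,18), (17,19).
Pick (2,3); next start ≥ 3 → (8,9); next start ≥ 9 → (11,12); next start ≥ 12 → (14,15); next start ≥ 15 → (17,18).
Selected 5 talks.

5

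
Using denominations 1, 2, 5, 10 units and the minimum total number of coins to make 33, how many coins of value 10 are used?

Use the largest denomination that fits, subtract, and repeat.
33 = 3×10 + 1×2 + 1×1
Count of 10: 3

3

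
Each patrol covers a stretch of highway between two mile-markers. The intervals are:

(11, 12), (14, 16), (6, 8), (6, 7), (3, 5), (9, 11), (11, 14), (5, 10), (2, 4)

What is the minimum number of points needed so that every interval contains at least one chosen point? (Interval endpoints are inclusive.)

Sorted: [2,4] [3,5] [6,7] [6,8] [5,10] [9,11] [11,12] [11,14] [14,16]
{[2,4],[3,5]} hit by 4; {[6,7],[6,8],[5,10]} hit by 7; {[9,11],[11,12],[11,14]} hit by 11; {[14,16]} hit by 16.
Points: 4, 7, 11, 16 (4 total).

4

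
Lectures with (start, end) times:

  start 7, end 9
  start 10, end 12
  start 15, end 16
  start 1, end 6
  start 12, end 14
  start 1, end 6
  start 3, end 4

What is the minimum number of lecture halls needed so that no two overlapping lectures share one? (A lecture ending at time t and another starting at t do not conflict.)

3

Count concurrent intervals with a sweep; the peak is the room count.
Events (time:±→running): 1:+→1 1:+→2 3:+→3 … peak 3.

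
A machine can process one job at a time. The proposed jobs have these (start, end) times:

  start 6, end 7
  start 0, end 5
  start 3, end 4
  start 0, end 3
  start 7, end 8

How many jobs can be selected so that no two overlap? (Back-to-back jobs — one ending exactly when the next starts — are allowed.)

Sorted by end: (0,3)  (3,4)  (0,5)  (6,7)  (7,8)
take (0,3); take (3,4); take (6,7); take (7,8).
Selected 4 jobs.

4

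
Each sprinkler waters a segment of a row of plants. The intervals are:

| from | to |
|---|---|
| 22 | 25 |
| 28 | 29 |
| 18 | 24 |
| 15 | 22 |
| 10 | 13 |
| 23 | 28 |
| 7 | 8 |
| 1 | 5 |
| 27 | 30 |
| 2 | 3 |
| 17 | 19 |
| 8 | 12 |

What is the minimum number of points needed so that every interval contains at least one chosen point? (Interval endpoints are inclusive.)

6

Sorted: [2,3] [1,5] [7,8] [8,12] [10,13] [17,19] [15,22] [18,24] [22,25] [23,28] [28,29] [27,30]
{[2,3],[1,5]} hit by 3; {[7,8],[8,12]} hit by 8; {[10,13]} hit by 13; {[17,19],[15,22],[18,24]} hit by 19; {[22,25],[23,28]} hit by 25; {[28,29],[27,30]} hit by 29.
Points: 3, 8, 13, 19, 25, 29 (6 total).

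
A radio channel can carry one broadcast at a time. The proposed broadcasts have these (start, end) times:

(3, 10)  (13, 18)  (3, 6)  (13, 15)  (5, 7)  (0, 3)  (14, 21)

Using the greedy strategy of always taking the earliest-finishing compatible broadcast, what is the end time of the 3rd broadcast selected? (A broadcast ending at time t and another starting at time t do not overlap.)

By end time: (0,3), (3,6), (5,7), (3,10), (13,15), (13,18), (14,21).
Pick (0,3); next start ≥ 3 → (3,6); next start ≥ 6 → (13,15).
Selected: (0,3) (3,6) (13,15)

15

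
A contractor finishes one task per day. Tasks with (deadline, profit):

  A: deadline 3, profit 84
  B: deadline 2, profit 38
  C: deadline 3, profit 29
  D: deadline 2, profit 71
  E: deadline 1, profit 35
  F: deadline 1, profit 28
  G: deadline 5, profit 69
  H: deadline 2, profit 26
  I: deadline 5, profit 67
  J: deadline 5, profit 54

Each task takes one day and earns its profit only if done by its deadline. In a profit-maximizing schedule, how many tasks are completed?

5

By profit: A(d3,84), D(d2,71), G(d5,69), I(d5,67), J(d5,54), B(d2,38), E(d1,35), C(d3,29), F(d1,28), H(d2,26)
A→slot 3; D→slot 2; G→slot 5; I→slot 4; J→slot 1; B skipped; E skipped; C skipped; F skipped; H skipped.
5 of 10 scheduled.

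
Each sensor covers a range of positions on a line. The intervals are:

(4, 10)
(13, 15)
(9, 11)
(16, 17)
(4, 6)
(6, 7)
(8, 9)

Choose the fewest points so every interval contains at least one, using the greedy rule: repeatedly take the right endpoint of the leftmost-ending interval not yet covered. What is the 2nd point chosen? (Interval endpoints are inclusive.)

9

Sort by right endpoint; whenever an interval is uncovered, place a point at its right end.
By right end: [4,6]  [6,7]  [8,9]  [4,10]  [9,11]  [13,15]  [16,17]
[4,6] uncovered → point at 6; [8,9] uncovered → point at 9; [13,15] uncovered → point at 15; [16,17] uncovered → point at 17.
Points: 6, 9, 15, 17 (4 total).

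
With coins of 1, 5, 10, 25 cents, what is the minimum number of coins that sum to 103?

Use the largest denomination that fits, subtract, and repeat.
103 − 4×25→3 − 3×1→0
Total coins = 4 + 3 = 7

7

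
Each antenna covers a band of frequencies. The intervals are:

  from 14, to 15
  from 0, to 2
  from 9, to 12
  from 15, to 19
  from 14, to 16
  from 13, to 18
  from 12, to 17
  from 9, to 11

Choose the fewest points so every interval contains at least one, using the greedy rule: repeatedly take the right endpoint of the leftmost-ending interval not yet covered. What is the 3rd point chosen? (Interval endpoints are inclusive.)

By right end: [0,2]  [9,11]  [9,12]  [14,15]  [14,16]  [12,17]  [13,18]  [15,19]
[0,2] uncovered → point at 2; [9,11] uncovered → point at 11; [14,15] uncovered → point at 15.
Points: 2, 11, 15 (3 total).

15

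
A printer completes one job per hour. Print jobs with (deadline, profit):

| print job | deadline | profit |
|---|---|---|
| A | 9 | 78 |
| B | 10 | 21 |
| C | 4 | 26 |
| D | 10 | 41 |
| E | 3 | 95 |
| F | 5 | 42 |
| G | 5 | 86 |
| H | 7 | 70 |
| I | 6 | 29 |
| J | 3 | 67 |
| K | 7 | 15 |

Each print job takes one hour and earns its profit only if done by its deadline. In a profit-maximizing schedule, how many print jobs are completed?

Sort by profit descending; place each in the latest free slot ≤ its deadline.
Profit order: E=95 G=86 A=78 H=70 J=67 F=42 D=41 I=29 C=26 B=21 K=15
Assign: E→slot 3, G→slot 5, A→slot 9, H→slot 7, J→slot 2, F→slot 4, D→slot 10, I→slot 6, C→slot 1, B→slot 8, K skipped.
Slots: [1:C] [2:J] [3:E] [4:F] [5:G] [6:I] [7:H] [8:B] [9:A] [10:D]
10 of 11 scheduled.

10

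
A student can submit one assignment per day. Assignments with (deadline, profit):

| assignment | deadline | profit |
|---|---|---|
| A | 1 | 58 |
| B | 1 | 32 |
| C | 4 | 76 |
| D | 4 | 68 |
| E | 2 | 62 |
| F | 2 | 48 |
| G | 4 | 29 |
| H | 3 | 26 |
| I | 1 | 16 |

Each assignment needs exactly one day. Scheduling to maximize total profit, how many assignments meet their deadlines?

Profit order: C=76 D=68 E=62 A=58 F=48 B=32 G=29 H=26 I=16
Assign: C→slot 4, D→slot 3, E→slot 2, A→slot 1, F skipped, B skipped, G skipped, H skipped, I skipped.
Slots: [1:A] [2:E] [3:D] [4:C]
4 of 9 scheduled.

4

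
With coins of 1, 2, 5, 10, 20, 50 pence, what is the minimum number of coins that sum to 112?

4

Greedy: take as many of the largest coin as possible, then repeat with the remainder.
112 − 2×50→12 − 1×10→2 − 1×2→0
Total coins = 2 + 1 + 1 = 4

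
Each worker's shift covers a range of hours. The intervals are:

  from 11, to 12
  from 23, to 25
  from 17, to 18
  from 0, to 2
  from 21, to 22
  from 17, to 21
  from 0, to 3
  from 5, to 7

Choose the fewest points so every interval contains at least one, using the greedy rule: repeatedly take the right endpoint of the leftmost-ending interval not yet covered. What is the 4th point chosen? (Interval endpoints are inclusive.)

Process intervals by earliest right end; each time one isn't hit yet, stab at its right endpoint.
By right end: [0,2]  [0,3]  [5,7]  [11,12]  [17,18]  [17,21]  [21,22]  [23,25]
[0,2] uncovered → point at 2; [5,7] uncovered → point at 7; [11,12] uncovered → point at 12; [17,18] uncovered → point at 18; [21,22] uncovered → point at 22; [23,25] uncovered → point at 25.
Points: 2, 7, 12, 18, 22, 25 (6 total).

18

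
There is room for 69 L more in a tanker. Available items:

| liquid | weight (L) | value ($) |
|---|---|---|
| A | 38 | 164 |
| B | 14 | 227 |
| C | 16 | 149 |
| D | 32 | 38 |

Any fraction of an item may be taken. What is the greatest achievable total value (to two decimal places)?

541.19

Greedy by value/weight ratio, highest first.
Ratios (sorted): B 16.21, C 9.31, A 4.32, D 1.19
take B (14 @ 227); take C (16 @ 149); take A (38 @ 164); take 1/32 of D → 1.19. Capacity used 69/69.
Total value = 541.19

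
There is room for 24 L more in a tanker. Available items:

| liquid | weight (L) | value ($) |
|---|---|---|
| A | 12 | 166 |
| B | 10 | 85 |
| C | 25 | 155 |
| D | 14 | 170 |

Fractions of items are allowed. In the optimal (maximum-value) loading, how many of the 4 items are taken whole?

Greedy by value/weight ratio, highest first.
Order: A (166/12=13.83) > D (170/14=12.14) > B (85/10=8.50) > C (155/25=6.20)
Fill: take A (12 @ 166) → take 12/14 of D → 145.71; 24/24 used.
1 item(s) taken whole; one partial (take 12/14 of D).

1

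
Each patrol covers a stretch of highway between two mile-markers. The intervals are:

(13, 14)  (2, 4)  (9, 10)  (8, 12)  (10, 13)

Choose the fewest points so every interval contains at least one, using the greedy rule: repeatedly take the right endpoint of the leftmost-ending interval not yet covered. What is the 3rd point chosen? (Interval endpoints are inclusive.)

Sorted: [2,4] [9,10] [8,12] [10,13] [13,14]
{[2,4]} hit by 4; {[9,10],[8,12],[10,13]} hit by 10; {[13,14]} hit by 14.
Points: 4, 10, 14 (3 total).

14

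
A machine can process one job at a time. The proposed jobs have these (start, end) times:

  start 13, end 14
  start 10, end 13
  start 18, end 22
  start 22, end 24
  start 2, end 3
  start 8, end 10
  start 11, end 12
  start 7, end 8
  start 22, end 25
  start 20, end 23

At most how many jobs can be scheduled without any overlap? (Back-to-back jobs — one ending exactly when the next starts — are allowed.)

Greedy by earliest finish: after sorting by end time, pick each interval compatible with the last pick.
Sorted by end: (2,3)  (7,8)  (8,10)  (11,12)  (10,13)  (13,14)  (18,22)  (20,23)  (22,24)  (22,25)
take (2,3); take (7,8); take (8,10); take (11,12); take (13,14); take (18,22); take (22,24).
Selected 7 jobs.

7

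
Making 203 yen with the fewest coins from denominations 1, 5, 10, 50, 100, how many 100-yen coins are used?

Use the largest denomination that fits, subtract, and repeat.
203 − 2×100→3 − 3×1→0
Count of 100: 2

2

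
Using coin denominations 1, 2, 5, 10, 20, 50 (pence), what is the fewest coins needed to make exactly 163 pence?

163 − 3×50→13 − 1×10→3 − 1×2→1 − 1×1→0
Total coins = 3 + 1 + 1 + 1 = 6

6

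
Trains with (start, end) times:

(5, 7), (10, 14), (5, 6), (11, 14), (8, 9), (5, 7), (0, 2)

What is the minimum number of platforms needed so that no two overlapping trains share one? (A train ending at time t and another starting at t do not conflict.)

3

starts: [0, 5, 5, 5, 8, 10, 11]
ends:   [2, 6, 7, 7, 9, 14, 14]
s0→1 e2→0 s5→1 s5→2 s5→3  — peak 3.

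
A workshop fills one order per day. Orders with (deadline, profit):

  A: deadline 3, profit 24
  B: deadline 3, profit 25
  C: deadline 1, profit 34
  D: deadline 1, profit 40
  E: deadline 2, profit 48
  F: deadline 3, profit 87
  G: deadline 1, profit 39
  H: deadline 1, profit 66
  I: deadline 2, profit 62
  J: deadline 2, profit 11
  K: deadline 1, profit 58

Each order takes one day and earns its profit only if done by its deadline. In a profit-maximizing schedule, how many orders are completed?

Take jobs in profit order; each goes to the latest open slot no later than its deadline.
Profit order: F=87 H=66 I=62 K=58 E=48 D=40 G=39 C=34 B=25 A=24 J=11
Assign: F→slot 3, H→slot 1, I→slot 2, K skipped, E skipped, D skipped, G skipped, C skipped, B skipped, A skipped, J skipped.
Slots: [1:H] [2:I] [3:F]
3 of 11 scheduled.

3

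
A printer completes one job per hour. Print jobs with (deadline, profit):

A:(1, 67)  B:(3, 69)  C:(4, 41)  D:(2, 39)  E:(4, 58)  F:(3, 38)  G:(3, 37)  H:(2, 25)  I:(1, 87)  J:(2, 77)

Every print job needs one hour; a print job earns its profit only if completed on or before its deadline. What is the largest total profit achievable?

Sort by profit descending; place each in the latest free slot ≤ its deadline.
By profit: I(d1,87), J(d2,77), B(d3,69), A(d1,67), E(d4,58), C(d4,41), D(d2,39), F(d3,38), G(d3,37), H(d2,25)
I→slot 1; J→slot 2; B→slot 3; A skipped; E→slot 4; C skipped; D skipped; F skipped; G skipped; H skipped.
Profit = 87 + 77 + 69 + 58 = 291

291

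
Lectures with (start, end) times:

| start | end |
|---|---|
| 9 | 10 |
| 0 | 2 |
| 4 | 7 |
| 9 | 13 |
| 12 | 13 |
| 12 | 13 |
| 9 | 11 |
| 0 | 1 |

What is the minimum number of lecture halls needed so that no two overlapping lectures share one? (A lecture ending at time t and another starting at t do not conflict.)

Count concurrent intervals with a sweep; the peak is the room count.
starts: [0, 0, 4, 9, 9, 9, 12, 12]
ends:   [1, 2, 7, 10, 11, 13, 13, 13]
s0→1 s0→2 e1→1 e2→0 s4→1 e7→0 s9→1 s9→2 s9→3  — peak 3.

3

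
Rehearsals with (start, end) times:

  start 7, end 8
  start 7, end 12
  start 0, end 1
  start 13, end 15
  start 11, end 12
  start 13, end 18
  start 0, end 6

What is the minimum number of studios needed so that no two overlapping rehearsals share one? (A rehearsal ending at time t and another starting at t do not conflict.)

2

starts: [0, 0, 7, 7, 11, 13, 13]
ends:   [1, 6, 8, 12, 12, 15, 18]
s0→1 s0→2  — peak 2.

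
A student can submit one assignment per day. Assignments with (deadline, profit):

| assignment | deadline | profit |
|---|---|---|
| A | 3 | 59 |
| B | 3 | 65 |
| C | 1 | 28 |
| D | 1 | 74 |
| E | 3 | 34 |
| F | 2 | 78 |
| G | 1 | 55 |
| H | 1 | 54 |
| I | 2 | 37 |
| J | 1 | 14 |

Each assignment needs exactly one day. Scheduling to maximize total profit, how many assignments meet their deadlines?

3

Take jobs in profit order; each goes to the latest open slot no later than its deadline.
By profit: F(d2,78), D(d1,74), B(d3,65), A(d3,59), G(d1,55), H(d1,54), I(d2,37), E(d3,34), C(d1,28), J(d1,14)
F→slot 2; D→slot 1; B→slot 3; A skipped; G skipped; H skipped; I skipped; E skipped; C skipped; J skipped.
3 of 10 scheduled.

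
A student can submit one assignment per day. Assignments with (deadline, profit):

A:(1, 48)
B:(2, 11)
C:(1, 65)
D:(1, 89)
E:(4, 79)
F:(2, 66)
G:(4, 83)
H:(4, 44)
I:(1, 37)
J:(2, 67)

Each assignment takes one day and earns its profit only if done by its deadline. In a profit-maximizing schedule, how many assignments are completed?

Profit order: D=89 G=83 E=79 J=67 F=66 C=65 A=48 H=44 I=37 B=11
Assign: D→slot 1, G→slot 4, E→slot 3, J→slot 2, F skipped, C skipped, A skipped, H skipped, I skipped, B skipped.
Slots: [1:D] [2:J] [3:E] [4:G]
4 of 10 scheduled.

4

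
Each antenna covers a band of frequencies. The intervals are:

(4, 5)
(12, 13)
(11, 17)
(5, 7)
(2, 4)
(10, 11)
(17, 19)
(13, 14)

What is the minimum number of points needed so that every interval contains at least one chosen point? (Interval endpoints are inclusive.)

5

By right end: [2,4]  [4,5]  [5,7]  [10,11]  [12,13]  [13,14]  [11,17]  [17,19]
[2,4] uncovered → point at 4; [5,7] uncovered → point at 7; [10,11] uncovered → point at 11; [12,13] uncovered → point at 13; [17,19] uncovered → point at 19.
Points: 4, 7, 11, 13, 19 (5 total).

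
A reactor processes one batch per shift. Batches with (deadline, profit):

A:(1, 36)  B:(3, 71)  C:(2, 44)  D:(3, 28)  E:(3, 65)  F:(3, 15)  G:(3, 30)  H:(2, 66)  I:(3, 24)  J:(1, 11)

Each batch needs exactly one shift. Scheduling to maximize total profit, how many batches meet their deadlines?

Sort by profit descending; place each in the latest free slot ≤ its deadline.
By profit: B(d3,71), H(d2,66), E(d3,65), C(d2,44), A(d1,36), G(d3,30), D(d3,28), I(d3,24), F(d3,15), J(d1,11)
B→slot 3; H→slot 2; E→slot 1; C skipped; A skipped; G skipped; D skipped; I skipped; F skipped; J skipped.
3 of 10 scheduled.

3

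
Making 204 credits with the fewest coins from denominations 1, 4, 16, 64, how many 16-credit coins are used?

204 − 3×64→12 − 3×4→0
Count of 16: 0

0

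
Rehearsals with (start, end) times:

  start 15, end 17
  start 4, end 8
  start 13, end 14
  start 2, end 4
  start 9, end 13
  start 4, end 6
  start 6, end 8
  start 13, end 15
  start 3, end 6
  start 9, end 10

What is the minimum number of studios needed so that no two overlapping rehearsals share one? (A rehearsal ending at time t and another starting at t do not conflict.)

Count concurrent intervals with a sweep; the peak is the room count.
starts: [2, 3, 4, 4, 6, 9, 9, 13, 13, 15]
ends:   [4, 6, 6, 8, 8, 10, 13, 14, 15, 17]
s2→1 s3→2 e4→1 s4→2 s4→3  — peak 3.

3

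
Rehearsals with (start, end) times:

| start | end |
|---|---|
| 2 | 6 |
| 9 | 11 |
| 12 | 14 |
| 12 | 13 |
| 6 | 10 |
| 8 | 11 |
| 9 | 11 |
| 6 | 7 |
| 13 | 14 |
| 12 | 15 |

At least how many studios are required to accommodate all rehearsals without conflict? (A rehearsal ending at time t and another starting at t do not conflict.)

4

Count concurrent intervals with a sweep; the peak is the room count.
starts: [2, 6, 6, 8, 9, 9, 12, 12, 12, 13]
ends:   [6, 7, 10, 11, 11, 11, 13, 14, 14, 15]
s2→1 e6→0 s6→1 s6→2 e7→1 s8→2 s9→3 s9→4  — peak 4.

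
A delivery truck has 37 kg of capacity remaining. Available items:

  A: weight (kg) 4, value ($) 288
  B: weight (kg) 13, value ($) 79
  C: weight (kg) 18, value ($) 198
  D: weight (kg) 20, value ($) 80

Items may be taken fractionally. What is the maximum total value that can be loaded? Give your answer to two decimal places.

Greedy by value/weight ratio, highest first.
Order: A (288/4=72.00) > C (198/18=11.00) > B (79/13=6.08) > D (80/20=4.00)
Fill: take A (4 @ 288) → take C (18 @ 198) → take B (13 @ 79) → take 2/20 of D → 8.00; 37/37 used.
Total value = 573.00

573.00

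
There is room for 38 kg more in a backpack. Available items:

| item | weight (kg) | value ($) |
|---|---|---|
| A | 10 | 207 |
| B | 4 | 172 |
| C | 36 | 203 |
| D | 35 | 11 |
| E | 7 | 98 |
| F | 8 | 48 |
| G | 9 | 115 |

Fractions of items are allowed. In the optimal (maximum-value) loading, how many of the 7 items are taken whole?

5

Ratios (sorted): B 43.00, A 20.70, E 14.00, G 12.78, F 6.00, C 5.64, D 0.31
take B (4 @ 172); take A (10 @ 207); take E (7 @ 98); take G (9 @ 115); take F (8 @ 48). Capacity used 38/38.
5 item(s) taken whole.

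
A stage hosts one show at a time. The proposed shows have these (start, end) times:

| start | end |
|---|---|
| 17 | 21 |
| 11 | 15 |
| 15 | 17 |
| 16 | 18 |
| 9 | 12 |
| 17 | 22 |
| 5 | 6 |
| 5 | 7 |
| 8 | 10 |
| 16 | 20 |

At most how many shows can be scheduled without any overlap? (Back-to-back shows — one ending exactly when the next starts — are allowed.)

5

Greedy by earliest finish: after sorting by end time, pick each interval compatible with the last pick.
By end time: (5,6), (5,7), (8,10), (9,12), (11,15), (15,17), (16,18), (16,20), (17,21), (17,22).
Pick (5,6); next start ≥ 6 → (8,10); next start ≥ 10 → (11,15); next start ≥ 15 → (15,17); next start ≥ 17 → (17,21).
Selected 5 shows.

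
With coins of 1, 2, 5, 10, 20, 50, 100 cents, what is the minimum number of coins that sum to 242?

242 − 2×100→42 − 2×20→2 − 1×2→0
Total coins = 2 + 2 + 1 = 5

5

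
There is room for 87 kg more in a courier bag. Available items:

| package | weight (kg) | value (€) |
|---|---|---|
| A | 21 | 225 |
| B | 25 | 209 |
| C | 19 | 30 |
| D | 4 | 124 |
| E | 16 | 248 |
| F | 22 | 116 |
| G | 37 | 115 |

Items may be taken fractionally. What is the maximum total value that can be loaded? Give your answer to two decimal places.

Greedy by value/weight ratio, highest first.
Ratios (sorted): D 31.00, E 15.50, A 10.71, B 8.36, F 5.27, G 3.11, C 1.58
take D (4 @ 124); take E (16 @ 248); take A (21 @ 225); take B (25 @ 209); take 21/22 of F → 110.73. Capacity used 87/87.
Total value = 916.73

916.73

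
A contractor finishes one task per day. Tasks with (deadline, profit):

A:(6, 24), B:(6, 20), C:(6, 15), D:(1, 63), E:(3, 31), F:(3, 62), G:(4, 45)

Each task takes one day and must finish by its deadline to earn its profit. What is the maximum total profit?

245

Take jobs in profit order; each goes to the latest open slot no later than its deadline.
By profit: D(d1,63), F(d3,62), G(d4,45), E(d3,31), A(d6,24), B(d6,20), C(d6,15)
D→slot 1; F→slot 3; G→slot 4; E→slot 2; A→slot 6; B→slot 5; C skipped.
Profit = 63 + 31 + 62 + 45 + 20 + 24 = 245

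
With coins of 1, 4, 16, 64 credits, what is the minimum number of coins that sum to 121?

7

Greedy: take as many of the largest coin as possible, then repeat with the remainder.
121 − 1×64→57 − 3×16→9 − 2×4→1 − 1×1→0
Total coins = 1 + 3 + 2 + 1 = 7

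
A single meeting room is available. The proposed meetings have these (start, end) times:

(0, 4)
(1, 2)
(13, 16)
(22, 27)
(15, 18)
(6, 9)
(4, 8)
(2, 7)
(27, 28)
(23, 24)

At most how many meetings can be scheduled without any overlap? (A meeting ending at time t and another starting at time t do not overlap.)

5

Sorted by end: (1,2)  (0,4)  (2,7)  (4,8)  (6,9)  (13,16)  (15,18)  (23,24)  (22,27)  (27,28)
take (1,2); skip (0,4); take (2,7); skip (6,9); take (13,16); take (23,24); take (27,28).
Selected 5 meetings.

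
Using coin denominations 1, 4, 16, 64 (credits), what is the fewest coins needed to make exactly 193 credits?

193 = 3×64 + 1×1
Total coins = 3 + 1 = 4

4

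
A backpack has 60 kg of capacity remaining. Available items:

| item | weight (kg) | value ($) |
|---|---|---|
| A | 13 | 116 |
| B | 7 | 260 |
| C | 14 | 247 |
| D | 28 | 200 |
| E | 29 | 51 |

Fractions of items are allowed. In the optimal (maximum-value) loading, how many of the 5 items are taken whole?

Greedy by value/weight ratio, highest first.
Ratios (sorted): B 37.14, C 17.64, A 8.92, D 7.14, E 1.76
take B (7 @ 260); take C (14 @ 247); take A (13 @ 116); take 26/28 of D → 185.71. Capacity used 60/60.
3 item(s) taken whole; one partial (take 26/28 of D).

3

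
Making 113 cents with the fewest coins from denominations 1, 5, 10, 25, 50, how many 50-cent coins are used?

Use the largest denomination that fits, subtract, and repeat.
113 = 2×50 + 1×10 + 3×1
Count of 50: 2

2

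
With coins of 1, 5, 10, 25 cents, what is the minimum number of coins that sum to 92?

Greedy: take as many of the largest coin as possible, then repeat with the remainder.
92 − 3×25→17 − 1×10→7 − 1×5→2 − 2×1→0
Total coins = 3 + 1 + 1 + 2 = 7

7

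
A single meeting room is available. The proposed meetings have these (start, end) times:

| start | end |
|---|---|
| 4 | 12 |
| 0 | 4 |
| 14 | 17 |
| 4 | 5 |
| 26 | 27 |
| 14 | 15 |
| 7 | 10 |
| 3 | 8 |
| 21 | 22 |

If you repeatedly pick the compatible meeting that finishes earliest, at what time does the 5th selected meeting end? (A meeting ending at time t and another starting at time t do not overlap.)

22

Order by finish time; keep every interval that doesn't clash with the previous kept one.
By end time: (0,4), (4,5), (3,8), (7,10), (4,12), (14,15), (14,17), (21,22), (26,27).
Pick (0,4); next start ≥ 4 → (4,5); next start ≥ 5 → (7,10); next start ≥ 10 → (14,15); next start ≥ 15 → (21,22); next start ≥ 22 → (26,27).
Selected: (0,4) (4,5) (7,10) (14,15) (21,22) (26,27)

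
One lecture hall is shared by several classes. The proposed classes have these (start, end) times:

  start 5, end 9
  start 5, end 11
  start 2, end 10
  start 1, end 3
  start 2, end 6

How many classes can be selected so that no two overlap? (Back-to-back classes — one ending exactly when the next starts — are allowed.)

2

Order by finish time; keep every interval that doesn't clash with the previous kept one.
Sorted by end: (1,3)  (2,6)  (5,9)  (2,10)  (5,11)
take (1,3); take (5,9).
Selected 2 classes.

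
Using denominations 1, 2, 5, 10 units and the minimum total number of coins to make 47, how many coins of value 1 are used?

0

Use the largest denomination that fits, subtract, and repeat.
47 = 4×10 + 1×5 + 1×2
Count of 1: 0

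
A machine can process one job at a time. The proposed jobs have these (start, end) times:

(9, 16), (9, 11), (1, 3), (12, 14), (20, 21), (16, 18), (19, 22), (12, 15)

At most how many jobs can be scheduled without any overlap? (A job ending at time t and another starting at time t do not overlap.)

Sorted by end: (1,3)  (9,11)  (12,14)  (12,15)  (9,16)  (16,18)  (20,21)  (19,22)
take (1,3); take (9,11); take (12,14); take (16,18); take (20,21).
Selected 5 jobs.

5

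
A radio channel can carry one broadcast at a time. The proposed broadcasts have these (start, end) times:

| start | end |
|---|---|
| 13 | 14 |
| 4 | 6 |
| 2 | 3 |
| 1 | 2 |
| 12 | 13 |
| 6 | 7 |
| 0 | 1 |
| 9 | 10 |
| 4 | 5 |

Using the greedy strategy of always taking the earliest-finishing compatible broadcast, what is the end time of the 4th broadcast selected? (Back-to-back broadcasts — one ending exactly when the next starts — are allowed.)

5

Order by finish time; keep every interval that doesn't clash with the previous kept one.
Sorted by end: (0,1)  (1,2)  (2,3)  (4,5)  (4,6)  (6,7)  (9,10)  (12,13)  (13,14)
take (0,1); take (1,2); take (2,3); take (4,5); skip (4,6); take (6,7); take (9,10); take (12,13); take (13,14).
Selected: (0,1) (1,2) (2,3) (4,5) (6,7) (9,10) (12,13) (13,14)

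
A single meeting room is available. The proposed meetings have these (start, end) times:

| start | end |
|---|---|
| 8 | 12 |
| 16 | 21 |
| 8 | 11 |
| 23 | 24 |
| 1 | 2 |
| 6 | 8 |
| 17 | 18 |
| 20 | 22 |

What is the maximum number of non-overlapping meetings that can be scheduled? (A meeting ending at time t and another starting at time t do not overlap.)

6

Sorted by end: (1,2)  (6,8)  (8,11)  (8,12)  (17,18)  (16,21)  (20,22)  (23,24)
take (1,2); take (6,8); take (8,11); skip (8,12); take (17,18); take (20,22); take (23,24).
Selected 6 meetings.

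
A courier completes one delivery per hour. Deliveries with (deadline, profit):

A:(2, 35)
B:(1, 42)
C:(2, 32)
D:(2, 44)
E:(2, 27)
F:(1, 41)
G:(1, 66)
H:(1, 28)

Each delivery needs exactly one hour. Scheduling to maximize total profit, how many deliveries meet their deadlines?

Profit order: G=66 D=44 B=42 F=41 A=35 C=32 H=28 E=27
Assign: G→slot 1, D→slot 2, B skipped, F skipped, A skipped, C skipped, H skipped, E skipped.
Slots: [1:G] [2:D]
2 of 8 scheduled.

2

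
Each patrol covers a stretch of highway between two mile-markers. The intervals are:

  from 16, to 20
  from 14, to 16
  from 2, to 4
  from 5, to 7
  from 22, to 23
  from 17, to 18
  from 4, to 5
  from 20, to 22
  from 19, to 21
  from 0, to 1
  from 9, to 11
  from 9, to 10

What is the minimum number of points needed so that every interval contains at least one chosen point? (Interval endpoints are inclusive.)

Sort by right endpoint; whenever an interval is uncovered, place a point at its right end.
By right end: [0,1]  [2,4]  [4,5]  [5,7]  [9,10]  [9,11]  [14,16]  [17,18]  [16,20]  [19,21]  [20,22]  [22,23]
[0,1] uncovered → point at 1; [2,4] uncovered → point at 4; [5,7] uncovered → point at 7; [9,10] uncovered → point at 10; [14,16] uncovered → point at 16; [17,18] uncovered → point at 18; [19,21] uncovered → point at 21; [22,23] uncovered → point at 23.
Points: 1, 4, 7, 10, 16, 18, 21, 23 (8 total).

8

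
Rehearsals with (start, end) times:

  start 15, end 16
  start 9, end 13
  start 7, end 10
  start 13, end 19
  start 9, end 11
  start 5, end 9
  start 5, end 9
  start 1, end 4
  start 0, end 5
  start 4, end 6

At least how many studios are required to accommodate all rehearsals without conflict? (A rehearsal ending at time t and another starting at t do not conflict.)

3

starts: [0, 1, 4, 5, 5, 7, 9, 9, 13, 15]
ends:   [4, 5, 6, 9, 9, 10, 11, 13, 16, 19]
s0→1 s1→2 e4→1 s4→2 e5→1 s5→2 s5→3  — peak 3.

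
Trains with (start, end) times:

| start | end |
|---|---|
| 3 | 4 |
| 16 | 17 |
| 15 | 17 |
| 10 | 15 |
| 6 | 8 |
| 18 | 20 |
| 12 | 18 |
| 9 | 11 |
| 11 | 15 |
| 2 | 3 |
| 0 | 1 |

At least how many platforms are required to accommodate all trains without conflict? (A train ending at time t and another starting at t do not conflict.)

starts: [0, 2, 3, 6, 9, 10, 11, 12, 15, 16, 18]
ends:   [1, 3, 4, 8, 11, 15, 15, 17, 17, 18, 20]
s0→1 e1→0 s2→1 e3→0 s3→1 e4→0 s6→1 e8→0 s9→1 s10→2 e11→1 s11→2 s12→3  — peak 3.

3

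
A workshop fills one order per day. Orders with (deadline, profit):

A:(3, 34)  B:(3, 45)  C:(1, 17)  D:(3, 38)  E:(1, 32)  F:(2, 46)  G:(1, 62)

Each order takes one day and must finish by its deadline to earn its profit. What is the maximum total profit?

153

Profit order: G=62 F=46 B=45 D=38 A=34 E=32 C=17
Assign: G→slot 1, F→slot 2, B→slot 3, D skipped, A skipped, E skipped, C skipped.
Slots: [1:G] [2:F] [3:B]
Profit = 62 + 46 + 45 = 153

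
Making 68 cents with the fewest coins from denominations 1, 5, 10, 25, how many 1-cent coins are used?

68 = 2×25 + 1×10 + 1×5 + 3×1
Count of 1: 3

3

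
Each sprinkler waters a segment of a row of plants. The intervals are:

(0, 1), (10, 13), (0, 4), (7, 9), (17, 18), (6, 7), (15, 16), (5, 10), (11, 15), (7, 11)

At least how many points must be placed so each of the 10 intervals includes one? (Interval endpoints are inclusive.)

5

Sorted: [0,1] [0,4] [6,7] [7,9] [5,10] [7,11] [10,13] [11,15] [15,16] [17,18]
{[0,1],[0,4]} hit by 1; {[6,7],[7,9],[5,10],[7,11]} hit by 7; {[10,13],[11,15]} hit by 13; {[15,16]} hit by 16; {[17,18]} hit by 18.
Points: 1, 7, 13, 16, 18 (5 total).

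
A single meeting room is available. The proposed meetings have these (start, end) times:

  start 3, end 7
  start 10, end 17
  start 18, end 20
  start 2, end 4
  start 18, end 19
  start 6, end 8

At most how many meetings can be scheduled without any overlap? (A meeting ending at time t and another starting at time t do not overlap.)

Order by finish time; keep every interval that doesn't clash with the previous kept one.
Sorted by end: (2,4)  (3,7)  (6,8)  (10,17)  (18,19)  (18,20)
take (2,4); skip (3,7); take (6,8); take (10,17); take (18,19); skip (18,20).
Selected 4 meetings.

4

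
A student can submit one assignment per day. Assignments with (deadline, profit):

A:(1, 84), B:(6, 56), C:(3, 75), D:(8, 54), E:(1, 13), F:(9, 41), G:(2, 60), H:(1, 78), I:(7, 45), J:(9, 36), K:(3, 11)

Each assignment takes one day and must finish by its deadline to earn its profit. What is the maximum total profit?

Take jobs in profit order; each goes to the latest open slot no later than its deadline.
By profit: A(d1,84), H(d1,78), C(d3,75), G(d2,60), B(d6,56), D(d8,54), I(d7,45), F(d9,41), J(d9,36), E(d1,13), K(d3,11)
A→slot 1; H skipped; C→slot 3; G→slot 2; B→slot 6; D→slot 8; I→slot 7; F→slot 9; J→slot 5; E skipped; K skipped.
Profit = 84 + 60 + 75 + 36 + 56 + 45 + 54 + 41 = 451

451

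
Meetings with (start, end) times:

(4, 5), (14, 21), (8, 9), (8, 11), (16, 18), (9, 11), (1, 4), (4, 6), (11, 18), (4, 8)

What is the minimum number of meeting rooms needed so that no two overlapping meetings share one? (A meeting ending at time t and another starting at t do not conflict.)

3

Events (time:±→running): 1:+→1 4:-→0 4:+→1 4:+→2 4:+→3 … peak 3.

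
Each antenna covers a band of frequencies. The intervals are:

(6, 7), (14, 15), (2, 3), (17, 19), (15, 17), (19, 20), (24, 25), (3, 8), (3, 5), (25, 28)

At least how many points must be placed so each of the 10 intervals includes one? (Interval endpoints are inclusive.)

5

Process intervals by earliest right end; each time one isn't hit yet, stab at its right endpoint.
By right end: [2,3]  [3,5]  [6,7]  [3,8]  [14,15]  [15,17]  [17,19]  [19,20]  [24,25]  [25,28]
[2,3] uncovered → point at 3; [6,7] uncovered → point at 7; [14,15] uncovered → point at 15; [17,19] uncovered → point at 19; [24,25] uncovered → point at 25.
Points: 3, 7, 15, 19, 25 (5 total).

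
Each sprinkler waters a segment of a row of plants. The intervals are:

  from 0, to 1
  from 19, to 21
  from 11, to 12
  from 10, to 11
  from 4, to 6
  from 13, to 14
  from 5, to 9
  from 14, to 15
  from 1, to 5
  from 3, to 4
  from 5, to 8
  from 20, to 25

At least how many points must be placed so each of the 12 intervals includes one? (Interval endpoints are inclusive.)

6

Sort by right endpoint; whenever an interval is uncovered, place a point at its right end.
By right end: [0,1]  [3,4]  [1,5]  [4,6]  [5,8]  [5,9]  [10,11]  [11,12]  [13,14]  [14,15]  [19,21]  [20,25]
[0,1] uncovered → point at 1; [3,4] uncovered → point at 4; [5,8] uncovered → point at 8; [10,11] uncovered → point at 11; [13,14] uncovered → point at 14; [19,21] uncovered → point at 21.
Points: 1, 4, 8, 11, 14, 21 (6 total).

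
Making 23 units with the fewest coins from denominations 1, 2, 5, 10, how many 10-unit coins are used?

23 − 2×10→3 − 1×2→1 − 1×1→0
Count of 10: 2

2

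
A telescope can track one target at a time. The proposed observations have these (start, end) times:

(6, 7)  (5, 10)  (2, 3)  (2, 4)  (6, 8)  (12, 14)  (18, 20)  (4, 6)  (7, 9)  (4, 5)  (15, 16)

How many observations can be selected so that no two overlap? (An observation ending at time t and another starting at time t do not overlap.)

7

Greedy by earliest finish: after sorting by end time, pick each interval compatible with the last pick.
By end time: (2,3), (2,4), (4,5), (4,6), (6,7), (6,8), (7,9), (5,10), (12,14), (15,16), (18,20).
Pick (2,3); next start ≥ 3 → (4,5); next start ≥ 5 → (6,7); next start ≥ 7 → (7,9); next start ≥ 9 → (12,14); next start ≥ 14 → (15,16); next start ≥ 16 → (18,20).
Selected 7 observations.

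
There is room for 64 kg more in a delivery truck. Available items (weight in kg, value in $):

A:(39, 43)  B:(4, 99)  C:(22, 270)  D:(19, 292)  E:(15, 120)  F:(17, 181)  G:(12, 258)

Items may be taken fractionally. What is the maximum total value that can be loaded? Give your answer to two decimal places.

993.53

Sort by value per unit weight and fill in that order.
Ratios (sorted): B 24.75, G 21.50, D 15.37, C 12.27, F 10.65, E 8.00, A 1.10
take B (4 @ 99); take G (12 @ 258); take D (19 @ 292); take C (22 @ 270); take 7/17 of F → 74.53. Capacity used 64/64.
Total value = 993.53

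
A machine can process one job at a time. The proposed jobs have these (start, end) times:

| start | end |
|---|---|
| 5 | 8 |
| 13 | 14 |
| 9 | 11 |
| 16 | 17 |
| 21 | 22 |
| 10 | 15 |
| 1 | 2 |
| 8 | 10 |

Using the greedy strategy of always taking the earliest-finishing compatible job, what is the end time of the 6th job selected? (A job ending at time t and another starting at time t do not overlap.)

22

Greedy by earliest finish: after sorting by end time, pick each interval compatible with the last pick.
Sorted by end: (1,2)  (5,8)  (8,10)  (9,11)  (13,14)  (10,15)  (16,17)  (21,22)
take (1,2); take (5,8); take (8,10); take (13,14); take (16,17); take (21,22).
Selected: (1,2) (5,8) (8,10) (13,14) (16,17) (21,22)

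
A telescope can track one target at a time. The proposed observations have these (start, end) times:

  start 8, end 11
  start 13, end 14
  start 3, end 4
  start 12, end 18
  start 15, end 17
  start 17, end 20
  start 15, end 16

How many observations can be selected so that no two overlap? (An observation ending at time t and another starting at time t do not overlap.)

Sorted by end: (3,4)  (8,11)  (13,14)  (15,16)  (15,17)  (12,18)  (17,20)
take (3,4); take (8,11); take (13,14); take (15,16); skip (12,18); take (17,20).
Selected 5 observations.

5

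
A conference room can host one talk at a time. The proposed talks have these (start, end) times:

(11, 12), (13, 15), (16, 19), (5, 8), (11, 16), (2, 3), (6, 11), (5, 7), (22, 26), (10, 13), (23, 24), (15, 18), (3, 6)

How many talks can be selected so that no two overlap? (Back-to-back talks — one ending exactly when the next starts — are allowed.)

Sorted by end: (2,3)  (3,6)  (5,7)  (5,8)  (6,11)  (11,12)  (10,13)  (13,15)  (11,16)  (15,18)  (16,19)  (23,24)  (22,26)
take (2,3); take (3,6); take (6,11); take (11,12); take (13,15); take (15,18); take (23,24).
Selected 7 talks.

7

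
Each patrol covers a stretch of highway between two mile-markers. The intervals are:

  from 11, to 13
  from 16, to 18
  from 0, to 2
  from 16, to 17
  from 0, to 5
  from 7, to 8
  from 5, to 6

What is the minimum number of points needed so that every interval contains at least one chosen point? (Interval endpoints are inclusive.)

Sorted: [0,2] [0,5] [5,6] [7,8] [11,13] [16,17] [16,18]
{[0,2],[0,5]} hit by 2; {[5,6]} hit by 6; {[7,8]} hit by 8; {[11,13]} hit by 13; {[16,17],[16,18]} hit by 17.
Points: 2, 6, 8, 13, 17 (5 total).

5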